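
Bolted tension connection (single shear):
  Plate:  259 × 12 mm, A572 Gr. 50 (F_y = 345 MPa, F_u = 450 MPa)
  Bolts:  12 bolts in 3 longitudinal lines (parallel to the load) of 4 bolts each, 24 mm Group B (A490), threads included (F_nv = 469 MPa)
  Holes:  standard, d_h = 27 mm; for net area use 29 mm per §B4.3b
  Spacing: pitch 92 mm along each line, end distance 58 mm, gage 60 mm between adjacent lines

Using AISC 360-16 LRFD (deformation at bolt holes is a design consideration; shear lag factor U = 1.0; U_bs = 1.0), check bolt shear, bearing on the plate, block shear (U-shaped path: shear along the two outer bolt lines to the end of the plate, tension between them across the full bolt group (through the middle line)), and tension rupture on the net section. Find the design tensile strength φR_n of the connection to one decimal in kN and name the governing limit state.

Bolt shear: A_b = π(24)²/4 = 452.39 mm². φR_n = 0.75 × 469 × 452.39 × 12 × 1 = 1909.5 kN.
Bearing (12 mm plate, F_u = 450 MPa): end bolts L_c = 58 − 27/2 = 44.5, R_n = min(1.2×44.5×12×450, 2.4×24×12×450) = 288.36 kN/bolt; interior L_c = 92 − 27 = 65, R_n = 311.04 kN/bolt. φR_n = 0.75 × (3×288.36 + 9×311.04) = 2748.3 kN.
Block shear: shear path 2×[58+3×92] = 2×334 mm, A_gv = 8016, A_nv = 2×(334 − 3.5×29)×12 = 5580 mm²; tension across gage: (120 − 2×29)×12 = 744 mm². R_n = min(0.6×450×5580, 0.6×345×8016) + 1.0×450×744 = min(1506.6, 1659.3) + 334.8 = 1841.4 kN. φR_n = 0.75 × 1841.4 = 1381.1 kN.
Tension rupture (net): A_n = (259 − 3×29)×12 = 2064 mm² (U = 1.0, A_e = A_n). φR_n = 0.75 × 450 × 2064 = 696.6 kN.
Governing: min(1909.5, 2748.3, 1381.1, 696.6) = 696.6 kN → net-section rupture.

696.6 kN (net-section rupture governs)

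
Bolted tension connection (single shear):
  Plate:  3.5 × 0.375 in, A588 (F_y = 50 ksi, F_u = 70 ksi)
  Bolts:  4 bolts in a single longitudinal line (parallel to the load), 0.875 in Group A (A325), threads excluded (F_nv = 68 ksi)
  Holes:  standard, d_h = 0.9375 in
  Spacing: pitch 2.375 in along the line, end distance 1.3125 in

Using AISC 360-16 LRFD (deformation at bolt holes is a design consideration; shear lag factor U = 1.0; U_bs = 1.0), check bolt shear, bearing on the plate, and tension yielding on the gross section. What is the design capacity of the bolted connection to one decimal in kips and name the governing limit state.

Bolt shear: A_b = π(0.875)²/4 = 0.60132 in². φR_n = 0.75 × 68 × 0.60132 × 4 × 1 = 122.7 kips.
Bearing (0.375 in plate, F_u = 70 ksi): end bolts L_c = 1.3125 − 0.9375/2 = 0.84375, R_n = min(1.2×0.84375×0.375×70, 2.4×0.875×0.375×70) = 26.578 kips/bolt; interior L_c = 2.375 − 0.9375 = 1.4375, R_n = 45.281 kips/bolt. φR_n = 0.75 × (1×26.578 + 3×45.281) = 121.8 kips.
Tension yield (gross): A_g = 3.5×0.375 = 1.3125 in². φR_n = 0.90 × 50 × 1.3125 = 59.1 kips.
Governing: min(122.7, 121.8, 59.1) = 59.1 kips → gross-section yield.

59.1 kips (gross-section yield governs)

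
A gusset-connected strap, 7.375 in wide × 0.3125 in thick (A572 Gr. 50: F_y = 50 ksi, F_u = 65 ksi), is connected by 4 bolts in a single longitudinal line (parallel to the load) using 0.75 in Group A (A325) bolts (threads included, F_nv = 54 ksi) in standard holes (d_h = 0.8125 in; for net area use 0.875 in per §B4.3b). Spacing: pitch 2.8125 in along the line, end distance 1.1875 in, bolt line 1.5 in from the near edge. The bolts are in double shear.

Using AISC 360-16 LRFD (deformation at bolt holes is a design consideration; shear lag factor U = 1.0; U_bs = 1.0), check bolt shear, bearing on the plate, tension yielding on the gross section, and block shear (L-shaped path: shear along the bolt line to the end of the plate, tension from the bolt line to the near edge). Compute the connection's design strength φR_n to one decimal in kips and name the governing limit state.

76.2 kips (block shear governs)

Bolt shear: A_b = π(0.75)²/4 = 0.44179 in². φR_n = 0.75 × 54 × 0.44179 × 4 × 2 = 143.1 kips.
Bearing (0.3125 in plate, F_u = 65 ksi): end bolts L_c = 1.1875 − 0.8125/2 = 0.78125, R_n = min(1.2×0.78125×0.3125×65, 2.4×0.75×0.3125×65) = 19.043 kips/bolt; interior L_c = 2.8125 − 0.8125 = 2, R_n = 36.563 kips/bolt. φR_n = 0.75 × (1×19.043 + 3×36.563) = 96.5 kips.
Tension yield (gross): A_g = 7.375×0.3125 = 2.3047 in². φR_n = 0.90 × 50 × 2.3047 = 103.7 kips.
Block shear: shear path 1×[1.1875+3×2.8125] = 1×9.625 in, A_gv = 3.0078, A_nv = 1×(9.625 − 3.5×0.875)×0.3125 = 2.0508 in²; tension to near edge: (1.5 − 0.5×0.875)×0.3125 = 0.33203 in². R_n = min(0.6×65×2.0508, 0.6×50×3.0078) + 1.0×65×0.33203 = min(79.981, 90.234) + 21.582 = 101.56 kips. φR_n = 0.75 × 101.56 = 76.2 kips.
Governing: min(143.1, 96.5, 103.7, 76.2) = 76.2 kips → block shear.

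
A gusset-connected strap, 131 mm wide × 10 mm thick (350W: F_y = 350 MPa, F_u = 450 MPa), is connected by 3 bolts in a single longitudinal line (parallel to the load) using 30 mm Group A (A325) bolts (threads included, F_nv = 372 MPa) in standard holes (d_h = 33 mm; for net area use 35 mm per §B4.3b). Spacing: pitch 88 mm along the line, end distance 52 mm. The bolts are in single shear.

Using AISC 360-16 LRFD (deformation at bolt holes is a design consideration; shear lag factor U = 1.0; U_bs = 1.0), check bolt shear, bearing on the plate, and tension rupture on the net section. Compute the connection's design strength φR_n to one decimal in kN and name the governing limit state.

Bolt shear: A_b = π(30)²/4 = 706.86 mm². φR_n = 0.75 × 372 × 706.86 × 3 × 1 = 591.6 kN.
Bearing (10 mm plate, F_u = 450 MPa): end bolts L_c = 52 − 33/2 = 35.5, R_n = min(1.2×35.5×10×450, 2.4×30×10×450) = 191.7 kN/bolt; interior L_c = 88 − 33 = 55, R_n = 297 kN/bolt. φR_n = 0.75 × (1×191.7 + 2×297) = 589.3 kN.
Tension rupture (net): A_n = (131 − 1×35)×10 = 960 mm² (U = 1.0, A_e = A_n). φR_n = 0.75 × 450 × 960 = 324.0 kN.
Governing: min(591.6, 589.3, 324.0) = 324.0 kN → net-section rupture.

324.0 kN (net-section rupture governs)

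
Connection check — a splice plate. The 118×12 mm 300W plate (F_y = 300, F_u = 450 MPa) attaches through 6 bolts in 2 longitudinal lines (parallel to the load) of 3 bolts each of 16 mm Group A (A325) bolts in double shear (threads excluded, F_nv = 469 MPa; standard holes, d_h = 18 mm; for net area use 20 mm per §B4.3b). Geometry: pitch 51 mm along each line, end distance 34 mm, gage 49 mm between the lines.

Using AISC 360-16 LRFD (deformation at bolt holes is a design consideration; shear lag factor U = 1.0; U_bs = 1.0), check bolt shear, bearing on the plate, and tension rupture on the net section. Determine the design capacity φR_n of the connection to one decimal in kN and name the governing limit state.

315.9 kN (net-section rupture governs)

Bolt shear: A_b = π(16)²/4 = 201.06 mm². φR_n = 0.75 × 469 × 201.06 × 6 × 2 = 848.7 kN.
Bearing (12 mm plate, F_u = 450 MPa): end bolts L_c = 34 − 18/2 = 25, R_n = min(1.2×25×12×450, 2.4×16×12×450) = 162 kN/bolt; interior L_c = 51 − 18 = 33, R_n = 207.36 kN/bolt. φR_n = 0.75 × (2×162 + 4×207.36) = 865.1 kN.
Tension rupture (net): A_n = (118 − 2×20)×12 = 936 mm² (U = 1.0, A_e = A_n). φR_n = 0.75 × 450 × 936 = 315.9 kN.
Governing: min(848.7, 865.1, 315.9) = 315.9 kN → net-section rupture.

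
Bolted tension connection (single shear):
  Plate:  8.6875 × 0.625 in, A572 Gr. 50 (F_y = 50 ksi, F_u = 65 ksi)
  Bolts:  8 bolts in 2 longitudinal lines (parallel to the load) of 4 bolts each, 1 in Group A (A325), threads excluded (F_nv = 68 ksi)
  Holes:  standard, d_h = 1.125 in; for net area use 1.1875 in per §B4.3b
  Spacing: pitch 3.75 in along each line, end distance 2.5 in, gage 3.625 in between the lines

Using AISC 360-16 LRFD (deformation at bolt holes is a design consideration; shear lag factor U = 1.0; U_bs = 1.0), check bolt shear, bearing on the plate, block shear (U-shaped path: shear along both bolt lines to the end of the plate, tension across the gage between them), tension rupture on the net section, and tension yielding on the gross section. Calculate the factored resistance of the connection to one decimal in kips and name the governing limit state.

Bolt shear: A_b = π(1)²/4 = 0.7854 in². φR_n = 0.75 × 68 × 0.7854 × 8 × 1 = 320.4 kips.
Bearing (0.625 in plate, F_u = 65 ksi): end bolts L_c = 2.5 − 1.125/2 = 1.9375, R_n = min(1.2×1.9375×0.625×65, 2.4×1×0.625×65) = 94.453 kips/bolt; interior L_c = 3.75 − 1.125 = 2.625, R_n = 97.5 kips/bolt. φR_n = 0.75 × (2×94.453 + 6×97.5) = 580.4 kips.
Block shear: shear path 2×[2.5+3×3.75] = 2×13.75 in, A_gv = 17.188, A_nv = 2×(13.75 − 3.5×1.1875)×0.625 = 11.992 in²; tension across gage: (3.625 − 1×1.1875)×0.625 = 1.5234 in². R_n = min(0.6×65×11.992, 0.6×50×17.188) + 1.0×65×1.5234 = min(467.69, 515.64) + 99.021 = 566.71 kips. φR_n = 0.75 × 566.71 = 425.0 kips.
Tension rupture (net): A_n = (8.6875 − 2×1.1875)×0.625 = 3.9453 in² (U = 1.0, A_e = A_n). φR_n = 0.75 × 65 × 3.9453 = 192.3 kips.
Tension yield (gross): A_g = 8.6875×0.625 = 5.4297 in². φR_n = 0.90 × 50 × 5.4297 = 244.3 kips.
Governing: min(320.4, 580.4, 425.0, 192.3, 244.3) = 192.3 kips → net-section rupture.

192.3 kips (net-section rupture governs)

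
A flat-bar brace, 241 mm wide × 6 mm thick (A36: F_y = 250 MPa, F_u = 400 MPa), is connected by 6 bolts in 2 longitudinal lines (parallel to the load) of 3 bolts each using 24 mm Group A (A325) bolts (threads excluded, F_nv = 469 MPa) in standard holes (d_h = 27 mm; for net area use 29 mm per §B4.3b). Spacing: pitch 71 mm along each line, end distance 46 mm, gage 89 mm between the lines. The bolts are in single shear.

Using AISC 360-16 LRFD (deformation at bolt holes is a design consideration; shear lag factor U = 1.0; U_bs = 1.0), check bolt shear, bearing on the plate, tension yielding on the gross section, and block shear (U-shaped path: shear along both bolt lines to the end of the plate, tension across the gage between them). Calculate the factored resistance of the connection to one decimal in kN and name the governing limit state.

325.4 kN (gross-section yield governs)

Bolt shear: A_b = π(24)²/4 = 452.39 mm². φR_n = 0.75 × 469 × 452.39 × 6 × 1 = 954.8 kN.
Bearing (6 mm plate, F_u = 400 MPa): end bolts L_c = 46 − 27/2 = 32.5, R_n = min(1.2×32.5×6×400, 2.4×24×6×400) = 93.6 kN/bolt; interior L_c = 71 − 27 = 44, R_n = 126.72 kN/bolt. φR_n = 0.75 × (2×93.6 + 4×126.72) = 520.6 kN.
Tension yield (gross): A_g = 241×6 = 1446 mm². φR_n = 0.90 × 250 × 1446 = 325.4 kN.
Block shear: shear path 2×[46+2×71] = 2×188 mm, A_gv = 2256, A_nv = 2×(188 − 2.5×29)×6 = 1386 mm²; tension across gage: (89 − 1×29)×6 = 360 mm². R_n = min(0.6×400×1386, 0.6×250×2256) + 1.0×400×360 = min(332.64, 338.4) + 144 = 476.64 kN. φR_n = 0.75 × 476.64 = 357.5 kN.
Governing: min(954.8, 520.6, 325.4, 357.5) = 325.4 kN → gross-section yield.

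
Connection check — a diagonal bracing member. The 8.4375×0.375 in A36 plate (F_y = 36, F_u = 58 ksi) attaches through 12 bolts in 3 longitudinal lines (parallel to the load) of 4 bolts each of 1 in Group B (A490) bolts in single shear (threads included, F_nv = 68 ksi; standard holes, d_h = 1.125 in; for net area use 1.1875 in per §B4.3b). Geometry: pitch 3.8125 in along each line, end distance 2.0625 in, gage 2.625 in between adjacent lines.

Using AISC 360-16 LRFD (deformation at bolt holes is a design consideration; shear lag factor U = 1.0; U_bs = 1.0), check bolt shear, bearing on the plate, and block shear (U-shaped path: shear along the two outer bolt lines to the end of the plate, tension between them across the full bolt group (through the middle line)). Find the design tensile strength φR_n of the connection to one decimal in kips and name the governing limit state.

Bolt shear: A_b = π(1)²/4 = 0.7854 in². φR_n = 0.75 × 68 × 0.7854 × 12 × 1 = 480.7 kips.
Bearing (0.375 in plate, F_u = 58 ksi): end bolts L_c = 2.0625 − 1.125/2 = 1.5, R_n = min(1.2×1.5×0.375×58, 2.4×1×0.375×58) = 39.15 kips/bolt; interior L_c = 3.8125 − 1.125 = 2.6875, R_n = 52.2 kips/bolt. φR_n = 0.75 × (3×39.15 + 9×52.2) = 440.4 kips.
Block shear: shear path 2×[2.0625+3×3.8125] = 2×13.5 in, A_gv = 10.125, A_nv = 2×(13.5 − 3.5×1.1875)×0.375 = 7.0078 in²; tension across gage: (5.25 − 2×1.1875)×0.375 = 1.0781 in². R_n = min(0.6×58×7.0078, 0.6×36×10.125) + 1.0×58×1.0781 = min(243.87, 218.7) + 62.53 = 281.23 kips. φR_n = 0.75 × 281.23 = 210.9 kips.
Governing: min(480.7, 440.4, 210.9) = 210.9 kips → block shear.

210.9 kips (block shear governs)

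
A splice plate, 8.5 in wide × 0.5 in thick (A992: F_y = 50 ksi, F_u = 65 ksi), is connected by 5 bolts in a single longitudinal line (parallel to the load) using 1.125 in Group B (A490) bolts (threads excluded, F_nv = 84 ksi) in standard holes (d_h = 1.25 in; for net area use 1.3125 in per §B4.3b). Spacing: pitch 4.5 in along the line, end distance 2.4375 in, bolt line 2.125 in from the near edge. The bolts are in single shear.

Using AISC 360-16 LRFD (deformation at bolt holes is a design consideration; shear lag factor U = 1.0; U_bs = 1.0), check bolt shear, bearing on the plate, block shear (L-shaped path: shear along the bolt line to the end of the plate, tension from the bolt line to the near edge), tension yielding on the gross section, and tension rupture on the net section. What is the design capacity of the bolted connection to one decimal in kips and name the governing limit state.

175.2 kips (net-section rupture governs)

Bolt shear: A_b = π(1.125)²/4 = 0.99402 in². φR_n = 0.75 × 84 × 0.99402 × 5 × 1 = 313.1 kips.
Bearing (0.5 in plate, F_u = 65 ksi): end bolts L_c = 2.4375 − 1.25/2 = 1.8125, R_n = min(1.2×1.8125×0.5×65, 2.4×1.125×0.5×65) = 70.688 kips/bolt; interior L_c = 4.5 − 1.25 = 3.25, R_n = 87.75 kips/bolt. φR_n = 0.75 × (1×70.688 + 4×87.75) = 316.3 kips.
Block shear: shear path 1×[2.4375+4×4.5] = 1×20.4375 in, A_gv = 10.219, A_nv = 1×(20.4375 − 4.5×1.3125)×0.5 = 7.2656 in²; tension to near edge: (2.125 − 0.5×1.3125)×0.5 = 0.73438 in². R_n = min(0.6×65×7.2656, 0.6×50×10.219) + 1.0×65×0.73438 = min(283.36, 306.57) + 47.735 = 331.1 kips. φR_n = 0.75 × 331.1 = 248.3 kips.
Tension yield (gross): A_g = 8.5×0.5 = 4.25 in². φR_n = 0.90 × 50 × 4.25 = 191.3 kips.
Tension rupture (net): A_n = (8.5 − 1×1.3125)×0.5 = 3.5938 in² (U = 1.0, A_e = A_n). φR_n = 0.75 × 65 × 3.5938 = 175.2 kips.
Governing: min(313.1, 316.3, 248.3, 191.3, 175.2) = 175.2 kips → net-section rupture.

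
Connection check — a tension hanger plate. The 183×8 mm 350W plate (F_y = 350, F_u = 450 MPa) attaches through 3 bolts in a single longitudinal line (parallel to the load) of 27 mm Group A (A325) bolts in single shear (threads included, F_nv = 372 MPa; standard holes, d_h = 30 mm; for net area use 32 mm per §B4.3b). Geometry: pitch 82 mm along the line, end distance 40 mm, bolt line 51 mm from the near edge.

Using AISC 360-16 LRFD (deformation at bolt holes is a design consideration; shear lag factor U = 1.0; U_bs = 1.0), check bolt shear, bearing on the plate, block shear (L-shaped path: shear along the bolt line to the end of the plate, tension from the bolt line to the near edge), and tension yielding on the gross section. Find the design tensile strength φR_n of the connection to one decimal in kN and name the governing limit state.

295.4 kN (block shear governs)

Bolt shear: A_b = π(27)²/4 = 572.56 mm². φR_n = 0.75 × 372 × 572.56 × 3 × 1 = 479.2 kN.
Bearing (8 mm plate, F_u = 450 MPa): end bolts L_c = 40 − 30/2 = 25, R_n = min(1.2×25×8×450, 2.4×27×8×450) = 108 kN/bolt; interior L_c = 82 − 30 = 52, R_n = 224.64 kN/bolt. φR_n = 0.75 × (1×108 + 2×224.64) = 418.0 kN.
Block shear: shear path 1×[40+2×82] = 1×204 mm, A_gv = 1632, A_nv = 1×(204 − 2.5×32)×8 = 992 mm²; tension to near edge: (51 − 0.5×32)×8 = 280 mm². R_n = min(0.6×450×992, 0.6×350×1632) + 1.0×450×280 = min(267.84, 342.72) + 126 = 393.84 kN. φR_n = 0.75 × 393.84 = 295.4 kN.
Tension yield (gross): A_g = 183×8 = 1464 mm². φR_n = 0.90 × 350 × 1464 = 461.2 kN.
Governing: min(479.2, 418.0, 295.4, 461.2) = 295.4 kN → block shear.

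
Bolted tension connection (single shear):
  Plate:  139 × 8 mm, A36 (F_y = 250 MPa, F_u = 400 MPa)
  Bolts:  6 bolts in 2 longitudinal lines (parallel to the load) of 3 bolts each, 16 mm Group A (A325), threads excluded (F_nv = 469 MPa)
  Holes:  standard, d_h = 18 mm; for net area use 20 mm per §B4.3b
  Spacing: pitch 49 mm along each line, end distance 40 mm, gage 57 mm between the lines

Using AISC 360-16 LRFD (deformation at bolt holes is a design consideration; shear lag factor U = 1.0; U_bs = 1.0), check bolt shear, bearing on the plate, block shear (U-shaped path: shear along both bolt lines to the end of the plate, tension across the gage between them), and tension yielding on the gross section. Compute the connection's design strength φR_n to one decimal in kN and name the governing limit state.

Bolt shear: A_b = π(16)²/4 = 201.06 mm². φR_n = 0.75 × 469 × 201.06 × 6 × 1 = 424.3 kN.
Bearing (8 mm plate, F_u = 400 MPa): end bolts L_c = 40 − 18/2 = 31, R_n = min(1.2×31×8×400, 2.4×16×8×400) = 119.04 kN/bolt; interior L_c = 49 − 18 = 31, R_n = 119.04 kN/bolt. φR_n = 0.75 × (2×119.04 + 4×119.04) = 535.7 kN.
Block shear: shear path 2×[40+2×49] = 2×138 mm, A_gv = 2208, A_nv = 2×(138 − 2.5×20)×8 = 1408 mm²; tension across gage: (57 − 1×20)×8 = 296 mm². R_n = min(0.6×400×1408, 0.6×250×2208) + 1.0×400×296 = min(337.92, 331.2) + 118.4 = 449.6 kN. φR_n = 0.75 × 449.6 = 337.2 kN.
Tension yield (gross): A_g = 139×8 = 1112 mm². φR_n = 0.90 × 250 × 1112 = 250.2 kN.
Governing: min(424.3, 535.7, 337.2, 250.2) = 250.2 kN → gross-section yield.

250.2 kN (gross-section yield governs)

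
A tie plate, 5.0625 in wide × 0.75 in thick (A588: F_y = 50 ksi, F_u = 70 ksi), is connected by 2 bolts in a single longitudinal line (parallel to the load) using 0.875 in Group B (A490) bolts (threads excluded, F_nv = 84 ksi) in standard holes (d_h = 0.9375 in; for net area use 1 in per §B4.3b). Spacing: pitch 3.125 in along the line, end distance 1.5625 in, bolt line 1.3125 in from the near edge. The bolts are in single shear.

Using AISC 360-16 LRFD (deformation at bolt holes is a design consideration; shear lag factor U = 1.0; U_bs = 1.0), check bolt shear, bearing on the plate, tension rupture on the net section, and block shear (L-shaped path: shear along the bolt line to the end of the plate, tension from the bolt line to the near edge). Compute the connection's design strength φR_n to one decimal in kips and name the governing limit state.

75.8 kips (bolt shear governs)

Bolt shear: A_b = π(0.875)²/4 = 0.60132 in². φR_n = 0.75 × 84 × 0.60132 × 2 × 1 = 75.8 kips.
Bearing (0.75 in plate, F_u = 70 ksi): end bolts L_c = 1.5625 − 0.9375/2 = 1.09375, R_n = min(1.2×1.09375×0.75×70, 2.4×0.875×0.75×70) = 68.906 kips/bolt; interior L_c = 3.125 − 0.9375 = 2.1875, R_n = 110.25 kips/bolt. φR_n = 0.75 × (1×68.906 + 1×110.25) = 134.4 kips.
Tension rupture (net): A_n = (5.0625 − 1×1)×0.75 = 3.0469 in² (U = 1.0, A_e = A_n). φR_n = 0.75 × 70 × 3.0469 = 160.0 kips.
Block shear: shear path 1×[1.5625+1×3.125] = 1×4.6875 in, A_gv = 3.5156, A_nv = 1×(4.6875 − 1.5×1)×0.75 = 2.3906 in²; tension to near edge: (1.3125 − 0.5×1)×0.75 = 0.60938 in². R_n = min(0.6×70×2.3906, 0.6×50×3.5156) + 1.0×70×0.60938 = min(100.41, 105.47) + 42.657 = 143.07 kips. φR_n = 0.75 × 143.07 = 107.3 kips.
Governing: min(75.8, 134.4, 160.0, 107.3) = 75.8 kips → bolt shear.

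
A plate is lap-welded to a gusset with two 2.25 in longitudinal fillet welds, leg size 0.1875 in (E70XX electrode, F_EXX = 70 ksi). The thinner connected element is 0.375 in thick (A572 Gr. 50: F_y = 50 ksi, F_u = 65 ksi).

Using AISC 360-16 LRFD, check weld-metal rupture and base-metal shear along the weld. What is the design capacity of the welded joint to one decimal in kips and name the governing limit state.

18.8 kips (weld metal governs)

Weld metal: throat = 0.707×0.1875 = 0.13256 in, L = 2×2.25 = 4.5 in. φR_n = 0.75 × 0.6 × 70 × 0.13256 × 4.5 = 18.8 kips.
Base metal shear (0.375 in plate): yield φR_n = 1.0×0.6×50×0.375×4.5 = 50.6 kips; rupture φR_n = 0.75×0.6×65×0.375×4.5 = 49.4 kips; take 49.4 kips (rupture).
Governing: min(18.8, 49.4) = 18.8 kips → weld metal.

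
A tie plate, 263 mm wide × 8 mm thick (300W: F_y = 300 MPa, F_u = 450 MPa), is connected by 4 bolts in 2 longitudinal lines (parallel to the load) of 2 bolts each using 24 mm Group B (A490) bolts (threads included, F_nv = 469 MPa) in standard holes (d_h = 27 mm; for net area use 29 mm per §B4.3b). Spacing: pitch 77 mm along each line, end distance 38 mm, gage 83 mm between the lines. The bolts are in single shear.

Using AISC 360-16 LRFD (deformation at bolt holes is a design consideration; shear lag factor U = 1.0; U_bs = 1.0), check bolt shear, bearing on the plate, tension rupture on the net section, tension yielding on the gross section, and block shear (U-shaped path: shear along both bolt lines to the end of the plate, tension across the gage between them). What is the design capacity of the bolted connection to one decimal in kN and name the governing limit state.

Bolt shear: A_b = π(24)²/4 = 452.39 mm². φR_n = 0.75 × 469 × 452.39 × 4 × 1 = 636.5 kN.
Bearing (8 mm plate, F_u = 450 MPa): end bolts L_c = 38 − 27/2 = 24.5, R_n = min(1.2×24.5×8×450, 2.4×24×8×450) = 105.84 kN/bolt; interior L_c = 77 − 27 = 50, R_n = 207.36 kN/bolt. φR_n = 0.75 × (2×105.84 + 2×207.36) = 469.8 kN.
Tension rupture (net): A_n = (263 − 2×29)×8 = 1640 mm² (U = 1.0, A_e = A_n). φR_n = 0.75 × 450 × 1640 = 553.5 kN.
Tension yield (gross): A_g = 263×8 = 2104 mm². φR_n = 0.90 × 300 × 2104 = 568.1 kN.
Block shear: shear path 2×[38+1×77] = 2×115 mm, A_gv = 1840, A_nv = 2×(115 − 1.5×29)×8 = 1144 mm²; tension across gage: (83 − 1×29)×8 = 432 mm². R_n = min(0.6×450×1144, 0.6×300×1840) + 1.0×450×432 = min(308.88, 331.2) + 194.4 = 503.28 kN. φR_n = 0.75 × 503.28 = 377.5 kN.
Governing: min(636.5, 469.8, 553.5, 568.1, 377.5) = 377.5 kN → block shear.

377.5 kN (block shear governs)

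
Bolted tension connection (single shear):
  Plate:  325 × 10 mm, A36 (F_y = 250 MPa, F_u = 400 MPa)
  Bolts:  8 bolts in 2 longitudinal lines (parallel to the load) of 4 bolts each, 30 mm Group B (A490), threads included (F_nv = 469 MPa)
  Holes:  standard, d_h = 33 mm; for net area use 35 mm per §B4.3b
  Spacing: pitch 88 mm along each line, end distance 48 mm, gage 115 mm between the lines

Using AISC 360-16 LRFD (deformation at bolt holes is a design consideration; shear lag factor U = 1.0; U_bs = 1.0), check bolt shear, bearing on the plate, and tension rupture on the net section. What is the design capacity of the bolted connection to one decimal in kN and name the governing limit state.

765.0 kN (net-section rupture governs)

Bolt shear: A_b = π(30)²/4 = 706.86 mm². φR_n = 0.75 × 469 × 706.86 × 8 × 1 = 1989.1 kN.
Bearing (10 mm plate, F_u = 400 MPa): end bolts L_c = 48 − 33/2 = 31.5, R_n = min(1.2×31.5×10×400, 2.4×30×10×400) = 151.2 kN/bolt; interior L_c = 88 − 33 = 55, R_n = 264 kN/bolt. φR_n = 0.75 × (2×151.2 + 6×264) = 1414.8 kN.
Tension rupture (net): A_n = (325 − 2×35)×10 = 2550 mm² (U = 1.0, A_e = A_n). φR_n = 0.75 × 400 × 2550 = 765.0 kN.
Governing: min(1989.1, 1414.8, 765.0) = 765.0 kN → net-section rupture.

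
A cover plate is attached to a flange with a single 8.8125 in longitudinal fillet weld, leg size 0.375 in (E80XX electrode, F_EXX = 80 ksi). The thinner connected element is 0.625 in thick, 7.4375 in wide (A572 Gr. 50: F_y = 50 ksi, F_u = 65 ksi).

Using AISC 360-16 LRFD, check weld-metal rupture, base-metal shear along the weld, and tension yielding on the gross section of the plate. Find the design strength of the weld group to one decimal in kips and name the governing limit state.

84.1 kips (weld metal governs)

Weld metal: throat = 0.707×0.375 = 0.26513 in, L = 8.8125 in. φR_n = 0.75 × 0.6 × 80 × 0.26513 × 8.8125 = 84.1 kips.
Base metal shear (0.625 in plate): yield φR_n = 1.0×0.6×50×0.625×8.8125 = 165.2 kips; rupture φR_n = 0.75×0.6×65×0.625×8.8125 = 161.1 kips; take 161.1 kips (rupture).
Tension yield (gross): A_g = 7.4375×0.625 = 4.6484 in². φR_n = 0.90 × 50 × 4.6484 = 209.2 kips.
Governing: min(84.1, 161.1, 209.2) = 84.1 kips → weld metal.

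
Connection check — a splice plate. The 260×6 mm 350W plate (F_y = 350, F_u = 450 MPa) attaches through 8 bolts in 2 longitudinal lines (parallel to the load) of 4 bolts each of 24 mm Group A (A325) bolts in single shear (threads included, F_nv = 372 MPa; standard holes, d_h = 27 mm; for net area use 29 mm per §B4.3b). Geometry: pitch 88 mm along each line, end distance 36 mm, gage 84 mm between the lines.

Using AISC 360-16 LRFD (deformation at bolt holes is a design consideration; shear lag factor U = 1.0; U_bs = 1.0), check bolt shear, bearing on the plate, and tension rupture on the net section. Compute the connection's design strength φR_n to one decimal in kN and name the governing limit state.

409.1 kN (net-section rupture governs)

Bolt shear: A_b = π(24)²/4 = 452.39 mm². φR_n = 0.75 × 372 × 452.39 × 8 × 1 = 1009.7 kN.
Bearing (6 mm plate, F_u = 450 MPa): end bolts L_c = 36 − 27/2 = 22.5, R_n = min(1.2×22.5×6×450, 2.4×24×6×450) = 72.9 kN/bolt; interior L_c = 88 − 27 = 61, R_n = 155.52 kN/bolt. φR_n = 0.75 × (2×72.9 + 6×155.52) = 809.2 kN.
Tension rupture (net): A_n = (260 − 2×29)×6 = 1212 mm² (U = 1.0, A_e = A_n). φR_n = 0.75 × 450 × 1212 = 409.1 kN.
Governing: min(1009.7, 809.2, 409.1) = 409.1 kN → net-section rupture.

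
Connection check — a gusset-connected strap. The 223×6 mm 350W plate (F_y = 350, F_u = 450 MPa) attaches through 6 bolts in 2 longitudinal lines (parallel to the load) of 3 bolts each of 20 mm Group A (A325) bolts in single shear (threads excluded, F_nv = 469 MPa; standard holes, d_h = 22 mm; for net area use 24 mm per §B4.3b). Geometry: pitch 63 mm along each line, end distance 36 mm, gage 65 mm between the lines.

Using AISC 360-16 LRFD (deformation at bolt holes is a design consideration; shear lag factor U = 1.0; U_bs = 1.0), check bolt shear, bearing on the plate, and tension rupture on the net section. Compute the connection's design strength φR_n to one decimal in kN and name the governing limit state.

Bolt shear: A_b = π(20)²/4 = 314.16 mm². φR_n = 0.75 × 469 × 314.16 × 6 × 1 = 663.0 kN.
Bearing (6 mm plate, F_u = 450 MPa): end bolts L_c = 36 − 22/2 = 25, R_n = min(1.2×25×6×450, 2.4×20×6×450) = 81 kN/bolt; interior L_c = 63 − 22 = 41, R_n = 129.6 kN/bolt. φR_n = 0.75 × (2×81 + 4×129.6) = 510.3 kN.
Tension rupture (net): A_n = (223 − 2×24)×6 = 1050 mm² (U = 1.0, A_e = A_n). φR_n = 0.75 × 450 × 1050 = 354.4 kN.
Governing: min(663.0, 510.3, 354.4) = 354.4 kN → net-section rupture.

354.4 kN (net-section rupture governs)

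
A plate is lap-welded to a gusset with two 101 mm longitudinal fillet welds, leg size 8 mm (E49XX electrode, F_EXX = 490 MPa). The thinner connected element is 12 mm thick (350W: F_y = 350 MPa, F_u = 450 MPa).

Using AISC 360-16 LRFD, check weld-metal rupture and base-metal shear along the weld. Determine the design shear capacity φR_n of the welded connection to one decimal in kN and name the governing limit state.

251.9 kN (weld metal governs)

Weld metal: throat = 0.707×8 = 5.656 mm, L = 2×101 = 202 mm. φR_n = 0.75 × 0.6 × 490 × 5.656 × 202 = 251.9 kN.
Base metal shear (12 mm plate): yield φR_n = 1.0×0.6×350×12×202 = 509.0 kN; rupture φR_n = 0.75×0.6×450×12×202 = 490.9 kN; take 490.9 kN (rupture).
Governing: min(251.9, 490.9) = 251.9 kN → weld metal.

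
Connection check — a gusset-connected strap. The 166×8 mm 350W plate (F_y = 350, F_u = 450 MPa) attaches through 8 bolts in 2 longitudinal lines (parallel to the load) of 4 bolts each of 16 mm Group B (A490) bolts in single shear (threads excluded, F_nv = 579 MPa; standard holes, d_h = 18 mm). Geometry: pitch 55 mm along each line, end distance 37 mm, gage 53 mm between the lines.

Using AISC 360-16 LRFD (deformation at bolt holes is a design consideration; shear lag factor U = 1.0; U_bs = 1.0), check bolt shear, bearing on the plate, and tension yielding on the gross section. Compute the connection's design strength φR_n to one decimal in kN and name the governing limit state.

Bolt shear: A_b = π(16)²/4 = 201.06 mm². φR_n = 0.75 × 579 × 201.06 × 8 × 1 = 698.5 kN.
Bearing (8 mm plate, F_u = 450 MPa): end bolts L_c = 37 − 18/2 = 28, R_n = min(1.2×28×8×450, 2.4×16×8×450) = 120.96 kN/bolt; interior L_c = 55 − 18 = 37, R_n = 138.24 kN/bolt. φR_n = 0.75 × (2×120.96 + 6×138.24) = 803.5 kN.
Tension yield (gross): A_g = 166×8 = 1328 mm². φR_n = 0.90 × 350 × 1328 = 418.3 kN.
Governing: min(698.5, 803.5, 418.3) = 418.3 kN → gross-section yield.

418.3 kN (gross-section yield governs)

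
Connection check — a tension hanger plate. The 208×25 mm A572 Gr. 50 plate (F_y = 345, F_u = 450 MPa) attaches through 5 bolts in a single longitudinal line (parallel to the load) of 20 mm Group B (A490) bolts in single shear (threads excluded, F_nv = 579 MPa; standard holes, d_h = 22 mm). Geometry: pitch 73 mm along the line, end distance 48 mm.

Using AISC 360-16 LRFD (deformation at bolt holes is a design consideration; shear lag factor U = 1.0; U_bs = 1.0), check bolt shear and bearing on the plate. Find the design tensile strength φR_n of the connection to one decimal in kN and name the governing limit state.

Bolt shear: A_b = π(20)²/4 = 314.16 mm². φR_n = 0.75 × 579 × 314.16 × 5 × 1 = 682.1 kN.
Bearing (25 mm plate, F_u = 450 MPa): end bolts L_c = 48 − 22/2 = 37, R_n = min(1.2×37×25×450, 2.4×20×25×450) = 499.5 kN/bolt; interior L_c = 73 − 22 = 51, R_n = 540 kN/bolt. φR_n = 0.75 × (1×499.5 + 4×540) = 1994.6 kN.
Governing: min(682.1, 1994.6) = 682.1 kN → bolt shear.

682.1 kN (bolt shear governs)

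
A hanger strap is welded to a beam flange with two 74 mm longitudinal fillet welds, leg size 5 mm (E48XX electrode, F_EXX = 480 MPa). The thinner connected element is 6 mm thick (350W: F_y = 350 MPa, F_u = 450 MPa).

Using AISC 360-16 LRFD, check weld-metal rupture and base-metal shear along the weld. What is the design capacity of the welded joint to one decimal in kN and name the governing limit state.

113.0 kN (weld metal governs)

Weld metal: throat = 0.707×5 = 3.535 mm, L = 2×74 = 148 mm. φR_n = 0.75 × 0.6 × 480 × 3.535 × 148 = 113.0 kN.
Base metal shear (6 mm plate): yield φR_n = 1.0×0.6×350×6×148 = 186.5 kN; rupture φR_n = 0.75×0.6×450×6×148 = 179.8 kN; take 179.8 kN (rupture).
Governing: min(113.0, 179.8) = 113.0 kN → weld metal.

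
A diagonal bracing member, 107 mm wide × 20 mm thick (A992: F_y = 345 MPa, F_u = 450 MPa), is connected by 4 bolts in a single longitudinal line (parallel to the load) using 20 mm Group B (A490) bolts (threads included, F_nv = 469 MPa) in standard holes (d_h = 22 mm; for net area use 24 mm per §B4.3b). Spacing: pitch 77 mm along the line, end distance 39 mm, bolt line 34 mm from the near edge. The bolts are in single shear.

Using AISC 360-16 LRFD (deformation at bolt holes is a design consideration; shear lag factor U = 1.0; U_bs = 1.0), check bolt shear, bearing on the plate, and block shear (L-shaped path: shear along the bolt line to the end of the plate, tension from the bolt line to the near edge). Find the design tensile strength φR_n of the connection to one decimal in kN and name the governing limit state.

Bolt shear: A_b = π(20)²/4 = 314.16 mm². φR_n = 0.75 × 469 × 314.16 × 4 × 1 = 442.0 kN.
Bearing (20 mm plate, F_u = 450 MPa): end bolts L_c = 39 − 22/2 = 28, R_n = min(1.2×28×20×450, 2.4×20×20×450) = 302.4 kN/bolt; interior L_c = 77 − 22 = 55, R_n = 432 kN/bolt. φR_n = 0.75 × (1×302.4 + 3×432) = 1198.8 kN.
Block shear: shear path 1×[39+3×77] = 1×270 mm, A_gv = 5400, A_nv = 1×(270 − 3.5×24)×20 = 3720 mm²; tension to near edge: (34 − 0.5×24)×20 = 440 mm². R_n = min(0.6×450×3720, 0.6×345×5400) + 1.0×450×440 = min(1004.4, 1117.8) + 198 = 1202.4 kN. φR_n = 0.75 × 1202.4 = 901.8 kN.
Governing: min(442.0, 1198.8, 901.8) = 442.0 kN → bolt shear.

442.0 kN (bolt shear governs)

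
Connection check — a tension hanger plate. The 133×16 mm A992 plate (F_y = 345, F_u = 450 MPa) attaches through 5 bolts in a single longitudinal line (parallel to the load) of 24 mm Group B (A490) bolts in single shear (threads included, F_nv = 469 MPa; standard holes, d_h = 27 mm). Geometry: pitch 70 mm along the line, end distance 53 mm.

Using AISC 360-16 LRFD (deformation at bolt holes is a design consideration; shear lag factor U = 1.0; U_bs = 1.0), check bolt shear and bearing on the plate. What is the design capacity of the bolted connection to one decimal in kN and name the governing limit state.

Bolt shear: A_b = π(24)²/4 = 452.39 mm². φR_n = 0.75 × 469 × 452.39 × 5 × 1 = 795.6 kN.
Bearing (16 mm plate, F_u = 450 MPa): end bolts L_c = 53 − 27/2 = 39.5, R_n = min(1.2×39.5×16×450, 2.4×24×16×450) = 341.28 kN/bolt; interior L_c = 70 − 27 = 43, R_n = 371.52 kN/bolt. φR_n = 0.75 × (1×341.28 + 4×371.52) = 1370.5 kN.
Governing: min(795.6, 1370.5) = 795.6 kN → bolt shear.

795.6 kN (bolt shear governs)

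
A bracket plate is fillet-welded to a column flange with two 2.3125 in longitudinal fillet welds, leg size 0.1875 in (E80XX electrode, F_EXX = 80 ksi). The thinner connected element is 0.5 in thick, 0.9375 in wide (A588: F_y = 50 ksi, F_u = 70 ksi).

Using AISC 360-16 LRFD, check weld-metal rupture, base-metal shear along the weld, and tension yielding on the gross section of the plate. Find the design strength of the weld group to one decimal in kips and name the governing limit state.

Weld metal: throat = 0.707×0.1875 = 0.13256 in, L = 2×2.3125 = 4.625 in. φR_n = 0.75 × 0.6 × 80 × 0.13256 × 4.625 = 22.1 kips.
Base metal shear (0.5 in plate): yield φR_n = 1.0×0.6×50×0.5×4.625 = 69.4 kips; rupture φR_n = 0.75×0.6×70×0.5×4.625 = 72.8 kips; take 69.4 kips (yield).
Tension yield (gross): A_g = 0.9375×0.5 = 0.46875 in². φR_n = 0.90 × 50 × 0.46875 = 21.1 kips.
Governing: min(22.1, 69.4, 21.1) = 21.1 kips → gross-section yield.

21.1 kips (gross-section yield governs)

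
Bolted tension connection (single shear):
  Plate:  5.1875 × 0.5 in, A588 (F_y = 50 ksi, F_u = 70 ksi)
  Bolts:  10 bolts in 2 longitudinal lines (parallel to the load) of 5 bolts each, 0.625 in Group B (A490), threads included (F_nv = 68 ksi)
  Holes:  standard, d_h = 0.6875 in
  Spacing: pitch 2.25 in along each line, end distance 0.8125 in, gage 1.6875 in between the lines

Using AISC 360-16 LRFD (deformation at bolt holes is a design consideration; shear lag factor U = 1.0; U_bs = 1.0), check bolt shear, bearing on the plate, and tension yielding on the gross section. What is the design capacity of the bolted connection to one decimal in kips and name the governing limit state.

Bolt shear: A_b = π(0.625)²/4 = 0.3068 in². φR_n = 0.75 × 68 × 0.3068 × 10 × 1 = 156.5 kips.
Bearing (0.5 in plate, F_u = 70 ksi): end bolts L_c = 0.8125 − 0.6875/2 = 0.46875, R_n = min(1.2×0.46875×0.5×70, 2.4×0.625×0.5×70) = 19.688 kips/bolt; interior L_c = 2.25 − 0.6875 = 1.5625, R_n = 52.5 kips/bolt. φR_n = 0.75 × (2×19.688 + 8×52.5) = 344.5 kips.
Tension yield (gross): A_g = 5.1875×0.5 = 2.5938 in². φR_n = 0.90 × 50 × 2.5938 = 116.7 kips.
Governing: min(156.5, 344.5, 116.7) = 116.7 kips → gross-section yield.

116.7 kips (gross-section yield governs)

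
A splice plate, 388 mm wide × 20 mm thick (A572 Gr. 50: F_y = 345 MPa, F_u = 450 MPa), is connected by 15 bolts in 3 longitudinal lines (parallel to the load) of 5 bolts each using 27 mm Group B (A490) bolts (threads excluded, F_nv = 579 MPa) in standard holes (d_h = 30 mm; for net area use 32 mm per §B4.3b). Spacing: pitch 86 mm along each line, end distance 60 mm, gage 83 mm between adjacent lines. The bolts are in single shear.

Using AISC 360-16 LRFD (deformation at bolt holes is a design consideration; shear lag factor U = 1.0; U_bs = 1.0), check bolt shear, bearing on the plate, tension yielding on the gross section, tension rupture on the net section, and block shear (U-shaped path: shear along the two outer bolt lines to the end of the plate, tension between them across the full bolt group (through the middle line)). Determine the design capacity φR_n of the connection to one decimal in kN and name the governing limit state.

1971.0 kN (net-section rupture governs)

Bolt shear: A_b = π(27)²/4 = 572.56 mm². φR_n = 0.75 × 579 × 572.56 × 15 × 1 = 3729.5 kN.
Bearing (20 mm plate, F_u = 450 MPa): end bolts L_c = 60 − 30/2 = 45, R_n = min(1.2×45×20×450, 2.4×27×20×450) = 486 kN/bolt; interior L_c = 86 − 30 = 56, R_n = 583.2 kN/bolt. φR_n = 0.75 × (3×486 + 12×583.2) = 6342.3 kN.
Tension yield (gross): A_g = 388×20 = 7760 mm². φR_n = 0.90 × 345 × 7760 = 2409.5 kN.
Tension rupture (net): A_n = (388 − 3×32)×20 = 5840 mm² (U = 1.0, A_e = A_n). φR_n = 0.75 × 450 × 5840 = 1971.0 kN.
Block shear: shear path 2×[60+4×86] = 2×404 mm, A_gv = 16160, A_nv = 2×(404 − 4.5×32)×20 = 10400 mm²; tension across gage: (166 − 2×32)×20 = 2040 mm². R_n = min(0.6×450×10400, 0.6×345×16160) + 1.0×450×2040 = min(2808, 3345.1) + 918 = 3726 kN. φR_n = 0.75 × 3726 = 2794.5 kN.
Governing: min(3729.5, 6342.3, 2409.5, 1971.0, 2794.5) = 1971.0 kN → net-section rupture.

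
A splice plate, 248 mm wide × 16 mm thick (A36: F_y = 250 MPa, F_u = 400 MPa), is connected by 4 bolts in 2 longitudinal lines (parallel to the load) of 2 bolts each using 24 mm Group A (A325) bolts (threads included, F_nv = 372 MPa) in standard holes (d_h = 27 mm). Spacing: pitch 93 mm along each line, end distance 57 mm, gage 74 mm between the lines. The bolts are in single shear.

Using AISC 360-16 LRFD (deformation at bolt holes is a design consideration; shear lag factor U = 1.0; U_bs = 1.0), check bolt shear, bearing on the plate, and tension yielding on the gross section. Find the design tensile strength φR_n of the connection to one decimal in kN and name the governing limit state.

Bolt shear: A_b = π(24)²/4 = 452.39 mm². φR_n = 0.75 × 372 × 452.39 × 4 × 1 = 504.9 kN.
Bearing (16 mm plate, F_u = 400 MPa): end bolts L_c = 57 − 27/2 = 43.5, R_n = min(1.2×43.5×16×400, 2.4×24×16×400) = 334.08 kN/bolt; interior L_c = 93 − 27 = 66, R_n = 368.64 kN/bolt. φR_n = 0.75 × (2×334.08 + 2×368.64) = 1054.1 kN.
Tension yield (gross): A_g = 248×16 = 3968 mm². φR_n = 0.90 × 250 × 3968 = 892.8 kN.
Governing: min(504.9, 1054.1, 892.8) = 504.9 kN → bolt shear.

504.9 kN (bolt shear governs)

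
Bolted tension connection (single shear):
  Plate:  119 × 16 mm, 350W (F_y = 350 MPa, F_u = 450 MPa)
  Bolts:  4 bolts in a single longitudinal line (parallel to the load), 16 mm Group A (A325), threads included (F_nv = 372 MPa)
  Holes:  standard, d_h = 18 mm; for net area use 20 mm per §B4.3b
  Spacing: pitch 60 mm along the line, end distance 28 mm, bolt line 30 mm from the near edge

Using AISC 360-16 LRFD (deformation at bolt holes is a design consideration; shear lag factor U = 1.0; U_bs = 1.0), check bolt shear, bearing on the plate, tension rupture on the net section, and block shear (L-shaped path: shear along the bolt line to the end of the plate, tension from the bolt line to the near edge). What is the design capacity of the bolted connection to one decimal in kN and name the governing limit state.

224.4 kN (bolt shear governs)

Bolt shear: A_b = π(16)²/4 = 201.06 mm². φR_n = 0.75 × 372 × 201.06 × 4 × 1 = 224.4 kN.
Bearing (16 mm plate, F_u = 450 MPa): end bolts L_c = 28 − 18/2 = 19, R_n = min(1.2×19×16×450, 2.4×16×16×450) = 164.16 kN/bolt; interior L_c = 60 − 18 = 42, R_n = 276.48 kN/bolt. φR_n = 0.75 × (1×164.16 + 3×276.48) = 745.2 kN.
Tension rupture (net): A_n = (119 − 1×20)×16 = 1584 mm² (U = 1.0, A_e = A_n). φR_n = 0.75 × 450 × 1584 = 534.6 kN.
Block shear: shear path 1×[28+3×60] = 1×208 mm, A_gv = 3328, A_nv = 1×(208 − 3.5×20)×16 = 2208 mm²; tension to near edge: (30 − 0.5×20)×16 = 320 mm². R_n = min(0.6×450×2208, 0.6×350×3328) + 1.0×450×320 = min(596.16, 698.88) + 144 = 740.16 kN. φR_n = 0.75 × 740.16 = 555.1 kN.
Governing: min(224.4, 745.2, 534.6, 555.1) = 224.4 kN → bolt shear.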